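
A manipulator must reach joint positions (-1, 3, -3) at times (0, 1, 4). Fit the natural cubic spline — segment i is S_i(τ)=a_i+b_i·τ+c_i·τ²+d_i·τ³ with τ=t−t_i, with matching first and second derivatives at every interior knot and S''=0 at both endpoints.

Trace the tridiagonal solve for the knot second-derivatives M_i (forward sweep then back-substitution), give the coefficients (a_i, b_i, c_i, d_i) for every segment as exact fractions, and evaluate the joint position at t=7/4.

Δ: Δ0=4, Δ1=-2
row 1: diag=8, rhs=-36; c'=3/8, d'=-9/2
back: M1=-9/2
M: M0=0, M1=-9/2, M2=0
seg 0: a=-1, c=M0/2=0, d=(M1−M0)/(6·1)=-3/4, b=Δ0−h0·(2M0+M1)/6=19/4
seg 1: a=3, c=M1/2=-9/4, d=(M2−M1)/(6·3)=1/4, b=Δ1−h1·(2M1+M2)/6=5/2
t_q=7/4 → seg 1, τ=3/4; S=3+5/2·τ+-9/4·τ²+1/4·τ³=951/256

  seg 0: a=-1 b=19/4 c=0 d=-3/4
  seg 1: a=3 b=5/2 c=-9/4 d=1/4
S(7/4) = 951/256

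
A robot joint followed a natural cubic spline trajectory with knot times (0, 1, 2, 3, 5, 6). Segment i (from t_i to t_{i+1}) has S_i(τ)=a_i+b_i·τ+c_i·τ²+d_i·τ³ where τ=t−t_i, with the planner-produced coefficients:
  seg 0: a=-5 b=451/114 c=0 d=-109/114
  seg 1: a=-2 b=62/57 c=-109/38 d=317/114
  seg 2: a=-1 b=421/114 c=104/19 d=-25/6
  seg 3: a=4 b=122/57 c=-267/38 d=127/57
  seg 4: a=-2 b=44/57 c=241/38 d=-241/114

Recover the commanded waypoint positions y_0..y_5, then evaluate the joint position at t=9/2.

y_0=-5 y_1=-2 y_2=-1 y_3=4 y_4=-2 y_5=3
S(9/2) = -41/38

y_0 = S_0(0) = a_0 = -5
y_1 = S_1(0) = a_1 = -2
y_2 = S_2(0) = a_2 = -1
y_3 = S_3(0) = a_3 = 4
y_4 = S_4(0) = a_4 = -2
y_5 = S_4(1) = 3
t_q=9/2 is in segment 3 (τ=3/2); S_3(τ)=-41/38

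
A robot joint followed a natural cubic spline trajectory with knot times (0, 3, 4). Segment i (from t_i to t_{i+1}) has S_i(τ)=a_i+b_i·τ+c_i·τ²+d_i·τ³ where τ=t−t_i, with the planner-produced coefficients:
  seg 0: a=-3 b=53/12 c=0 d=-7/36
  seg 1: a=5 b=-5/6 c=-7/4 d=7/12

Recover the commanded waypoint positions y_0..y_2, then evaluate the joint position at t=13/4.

y_0=-3 y_1=5 y_2=3
S(13/4) = 1201/256

y_0 = S_0(0) = a_0 = -3
y_1 = S_1(0) = a_1 = 5
y_2 = S_1(1) = 3
t_q=13/4 is in segment 1 (τ=1/4); S_1(τ)=1201/256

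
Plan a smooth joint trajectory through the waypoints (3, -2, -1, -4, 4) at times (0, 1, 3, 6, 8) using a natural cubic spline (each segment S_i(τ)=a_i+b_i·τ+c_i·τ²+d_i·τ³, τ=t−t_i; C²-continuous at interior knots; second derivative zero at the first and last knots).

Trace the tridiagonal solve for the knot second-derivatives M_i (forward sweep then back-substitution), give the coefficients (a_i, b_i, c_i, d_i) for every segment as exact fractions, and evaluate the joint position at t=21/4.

  seg 0: a=3 b=-6181/1012 c=0 d=1121/1012
  seg 1: a=-2 b=-1409/506 c=3363/1012 d=-1701/2024
  seg 2: a=-1 b=107/253 c=-435/253 d=105/253
  seg 3: a=-4 b=332/253 c=510/253 d=-85/253
S(21/4) = -65179/16192

Δ: Δ0=-5, Δ1=1/2, Δ2=-1, Δ3=4
row 1: diag=6, rhs=33; c'=1/3, d'=11/2
row 2: denom=10−2·1/3=28/3; d'=(-9−2·11/2)/(28/3)=-15/7
row 3: denom=10−3·9/28=253/28; d'=(30−3·-15/7)/(253/28)=1020/253
back: M3=1020/253
back: M2=-15/7−9/28·1020/253=-870/253
back: M1=11/2−1/3·-870/253=3363/506
M: M0=0, M1=3363/506, M2=-870/253, M3=1020/253, M4=0
seg 0: a=3, c=M0/2=0, d=(M1−M0)/(6·1)=1121/1012, b=Δ0−h0·(2M0+M1)/6=-6181/1012
seg 1: a=-2, c=M1/2=3363/1012, d=(M2−M1)/(6·2)=-1701/2024, b=Δ1−h1·(2M1+M2)/6=-1409/506
seg 2: a=-1, c=M2/2=-435/253, d=(M3−M2)/(6·3)=105/253, b=Δ2−h2·(2M2+M3)/6=107/253
seg 3: a=-4, c=M3/2=510/253, d=(M4−M3)/(6·2)=-85/253, b=Δ3−h3·(2M3+M4)/6=332/253
t_q=21/4 → seg 2, τ=9/4; S=-1+107/253·τ+-435/253·τ²+105/253·τ³=-65179/16192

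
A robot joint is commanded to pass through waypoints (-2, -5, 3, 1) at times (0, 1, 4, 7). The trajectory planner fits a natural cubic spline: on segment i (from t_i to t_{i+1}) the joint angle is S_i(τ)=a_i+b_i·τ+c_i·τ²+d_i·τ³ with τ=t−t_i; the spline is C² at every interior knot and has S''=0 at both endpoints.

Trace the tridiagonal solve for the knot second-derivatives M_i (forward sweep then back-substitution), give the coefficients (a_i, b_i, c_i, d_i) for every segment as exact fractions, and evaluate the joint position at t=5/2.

  seg 0: a=-2 b=-113/29 c=0 d=26/29
  seg 1: a=-5 b=-35/29 c=78/29 d=-365/783
  seg 2: a=3 b=68/29 c=-131/87 d=131/783
S(5/2) = -541/232

Δ: Δ0=-3, Δ1=8/3, Δ2=-2/3
row 1: diag=8, rhs=34; c'=3/8, d'=17/4
row 2: denom=12−3·3/8=87/8; d'=(-20−3·17/4)/(87/8)=-262/87
back: M2=-262/87
back: M1=17/4−3/8·-262/87=156/29
M: M0=0, M1=156/29, M2=-262/87, M3=0
seg 0: a=-2, c=M0/2=0, d=(M1−M0)/(6·1)=26/29, b=Δ0−h0·(2M0+M1)/6=-113/29
seg 1: a=-5, c=M1/2=78/29, d=(M2−M1)/(6·3)=-365/783, b=Δ1−h1·(2M1+M2)/6=-35/29
seg 2: a=3, c=M2/2=-131/87, d=(M3−M2)/(6·3)=131/783, b=Δ2−h2·(2M2+M3)/6=68/29
t_q=5/2 → seg 1, τ=3/2; S=-5+-35/29·τ+78/29·τ²+-365/783·τ³=-541/232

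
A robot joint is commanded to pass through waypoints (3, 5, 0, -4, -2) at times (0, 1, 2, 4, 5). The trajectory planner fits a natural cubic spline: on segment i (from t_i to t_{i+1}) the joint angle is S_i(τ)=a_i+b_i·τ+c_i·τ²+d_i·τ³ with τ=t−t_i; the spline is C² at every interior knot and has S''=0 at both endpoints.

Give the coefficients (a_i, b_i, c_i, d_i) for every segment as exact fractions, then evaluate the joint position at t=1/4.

Δ: Δ0=2, Δ1=-5, Δ2=-2, Δ3=2
row 1: diag=4, rhs=-42; c'=1/4, d'=-21/2
row 2: denom=6−1·1/4=23/4; d'=(18−1·-21/2)/(23/4)=114/23
row 3: denom=6−2·8/23=122/23; d'=(24−2·114/23)/(122/23)=162/61
back: M3=162/61
back: M2=114/23−8/23·162/61=246/61
back: M1=-21/2−1/4·246/61=-702/61
M: M0=0, M1=-702/61, M2=246/61, M3=162/61, M4=0
seg 0: a=3, c=M0/2=0, d=(M1−M0)/(6·1)=-117/61, b=Δ0−h0·(2M0+M1)/6=239/61
seg 1: a=5, c=M1/2=-351/61, d=(M2−M1)/(6·1)=158/61, b=Δ1−h1·(2M1+M2)/6=-112/61
seg 2: a=0, c=M2/2=123/61, d=(M3−M2)/(6·2)=-7/61, b=Δ2−h2·(2M2+M3)/6=-340/61
seg 3: a=-4, c=M3/2=81/61, d=(M4−M3)/(6·1)=-27/61, b=Δ3−h3·(2M3+M4)/6=68/61
t_q=1/4 → seg 0, τ=1/4; S=3+239/61·τ+0·τ²+-117/61·τ³=15419/3904

  seg 0: a=3 b=239/61 c=0 d=-117/61
  seg 1: a=5 b=-112/61 c=-351/61 d=158/61
  seg 2: a=0 b=-340/61 c=123/61 d=-7/61
  seg 3: a=-4 b=68/61 c=81/61 d=-27/61
S(1/4) = 15419/3904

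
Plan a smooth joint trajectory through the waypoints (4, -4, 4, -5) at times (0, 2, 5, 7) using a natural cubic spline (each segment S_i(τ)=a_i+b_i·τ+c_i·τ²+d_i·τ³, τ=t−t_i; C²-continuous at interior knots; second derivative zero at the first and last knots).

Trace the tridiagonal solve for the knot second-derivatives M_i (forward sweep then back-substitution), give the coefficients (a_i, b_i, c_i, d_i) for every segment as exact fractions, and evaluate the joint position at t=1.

Δ: Δ0=-4, Δ1=8/3, Δ2=-9/2
row 1: diag=10, rhs=40; c'=3/10, d'=4
row 2: denom=10−3·3/10=91/10; d'=(-43−3·4)/(91/10)=-550/91
back: M2=-550/91
back: M1=4−3/10·-550/91=529/91
M: M0=0, M1=529/91, M2=-550/91, M3=0
seg 0: a=4, c=M0/2=0, d=(M1−M0)/(6·2)=529/1092, b=Δ0−h0·(2M0+M1)/6=-1621/273
seg 1: a=-4, c=M1/2=529/182, d=(M2−M1)/(6·3)=-83/126, b=Δ1−h1·(2M1+M2)/6=-34/273
seg 2: a=4, c=M2/2=-275/91, d=(M3−M2)/(6·2)=275/546, b=Δ2−h2·(2M2+M3)/6=-257/546
t_q=1 → seg 0, τ=1; S=4+-1621/273·τ+0·τ²+529/1092·τ³=-529/364

  seg 0: a=4 b=-1621/273 c=0 d=529/1092
  seg 1: a=-4 b=-34/273 c=529/182 d=-83/126
  seg 2: a=4 b=-257/546 c=-275/91 d=275/546
S(1) = -529/364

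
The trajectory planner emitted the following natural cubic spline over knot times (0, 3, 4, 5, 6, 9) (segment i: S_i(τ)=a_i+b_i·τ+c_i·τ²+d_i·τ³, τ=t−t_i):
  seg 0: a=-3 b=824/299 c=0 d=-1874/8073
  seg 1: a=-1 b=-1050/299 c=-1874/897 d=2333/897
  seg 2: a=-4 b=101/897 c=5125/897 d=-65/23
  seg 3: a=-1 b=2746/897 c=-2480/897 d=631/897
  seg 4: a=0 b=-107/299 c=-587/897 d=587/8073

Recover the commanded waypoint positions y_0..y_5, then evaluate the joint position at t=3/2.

y_0=-3 y_1=-1 y_2=-4 y_3=-1 y_4=0 y_5=-5
S(3/2) = 419/1196

y_0 = S_0(0) = a_0 = -3
y_1 = S_1(0) = a_1 = -1
y_2 = S_2(0) = a_2 = -4
y_3 = S_3(0) = a_3 = -1
y_4 = S_4(0) = a_4 = 0
y_5 = S_4(3) = -5
t_q=3/2 is in segment 0 (τ=3/2); S_0(τ)=419/1196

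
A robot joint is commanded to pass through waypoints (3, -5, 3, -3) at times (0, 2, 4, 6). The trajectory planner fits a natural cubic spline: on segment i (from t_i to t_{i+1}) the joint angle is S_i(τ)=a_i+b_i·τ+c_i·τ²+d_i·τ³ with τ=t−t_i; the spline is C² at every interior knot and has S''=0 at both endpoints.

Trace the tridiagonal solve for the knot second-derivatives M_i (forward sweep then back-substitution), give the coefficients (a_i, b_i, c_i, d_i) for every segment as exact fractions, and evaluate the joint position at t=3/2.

Δ: Δ0=-4, Δ1=4, Δ2=-3
row 1: diag=8, rhs=48; c'=1/4, d'=6
row 2: denom=8−2·1/4=15/2; d'=(-42−2·6)/(15/2)=-36/5
back: M2=-36/5
back: M1=6−1/4·-36/5=39/5
M: M0=0, M1=39/5, M2=-36/5, M3=0
seg 0: a=3, c=M0/2=0, d=(M1−M0)/(6·2)=13/20, b=Δ0−h0·(2M0+M1)/6=-33/5
seg 1: a=-5, c=M1/2=39/10, d=(M2−M1)/(6·2)=-5/4, b=Δ1−h1·(2M1+M2)/6=6/5
seg 2: a=3, c=M2/2=-18/5, d=(M3−M2)/(6·2)=3/5, b=Δ2−h2·(2M2+M3)/6=9/5
t_q=3/2 → seg 0, τ=3/2; S=3+-33/5·τ+0·τ²+13/20·τ³=-753/160

  seg 0: a=3 b=-33/5 c=0 d=13/20
  seg 1: a=-5 b=6/5 c=39/10 d=-5/4
  seg 2: a=3 b=9/5 c=-18/5 d=3/5
S(3/2) = -753/160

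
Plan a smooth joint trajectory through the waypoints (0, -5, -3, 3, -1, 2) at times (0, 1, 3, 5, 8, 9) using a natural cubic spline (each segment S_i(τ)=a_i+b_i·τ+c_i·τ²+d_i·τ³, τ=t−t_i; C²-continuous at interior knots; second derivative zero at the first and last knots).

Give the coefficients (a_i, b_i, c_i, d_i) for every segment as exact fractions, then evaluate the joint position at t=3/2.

Δ: Δ0=-5, Δ1=1, Δ2=3, Δ3=-4/3, Δ4=3
row 1: diag=6, rhs=36; c'=1/3, d'=6
row 2: denom=8−2·1/3=22/3; d'=(12−2·6)/(22/3)=0
row 3: denom=10−2·3/11=104/11; d'=(-26−2·0)/(104/11)=-11/4
row 4: denom=8−3·33/104=733/104; d'=(26−3·-11/4)/(733/104)=3562/733
back: M4=3562/733
back: M3=-11/4−33/104·3562/733=-3146/733
back: M2=0−3/11·-3146/733=858/733
back: M1=6−1/3·858/733=4112/733
M: M0=0, M1=4112/733, M2=858/733, M3=-3146/733, M4=3562/733, M5=0
seg 0: a=0, c=M0/2=0, d=(M1−M0)/(6·1)=2056/2199, b=Δ0−h0·(2M0+M1)/6=-13051/2199
seg 1: a=-5, c=M1/2=2056/733, d=(M2−M1)/(6·2)=-1627/4398, b=Δ1−h1·(2M1+M2)/6=-6883/2199
seg 2: a=-3, c=M2/2=429/733, d=(M3−M2)/(6·2)=-1001/2199, b=Δ2−h2·(2M2+M3)/6=8027/2199
seg 3: a=3, c=M3/2=-1573/733, d=(M4−M3)/(6·3)=1118/2199, b=Δ3−h3·(2M3+M4)/6=1163/2199
seg 4: a=-1, c=M4/2=1781/733, d=(M5−M4)/(6·1)=-1781/2199, b=Δ4−h4·(2M4+M5)/6=3035/2199
t_q=3/2 → seg 1, τ=1/2; S=-5+-6883/2199·τ+2056/733·τ²+-1627/4398·τ³=-69313/11728

  seg 0: a=0 b=-13051/2199 c=0 d=2056/2199
  seg 1: a=-5 b=-6883/2199 c=2056/733 d=-1627/4398
  seg 2: a=-3 b=8027/2199 c=429/733 d=-1001/2199
  seg 3: a=3 b=1163/2199 c=-1573/733 d=1118/2199
  seg 4: a=-1 b=3035/2199 c=1781/733 d=-1781/2199
S(3/2) = -69313/11728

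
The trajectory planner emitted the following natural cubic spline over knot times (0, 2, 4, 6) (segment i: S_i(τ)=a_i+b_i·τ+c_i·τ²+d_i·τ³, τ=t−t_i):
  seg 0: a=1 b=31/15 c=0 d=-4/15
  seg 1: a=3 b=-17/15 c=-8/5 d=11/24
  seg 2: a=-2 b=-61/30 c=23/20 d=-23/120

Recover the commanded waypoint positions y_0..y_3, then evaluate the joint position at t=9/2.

y_0 = S_0(0) = a_0 = 1
y_1 = S_1(0) = a_1 = 3
y_2 = S_2(0) = a_2 = -2
y_3 = S_2(2) = -3
t_q=9/2 is in segment 2 (τ=1/2); S_2(τ)=-881/320

y_0=1 y_1=3 y_2=-2 y_3=-3
S(9/2) = -881/320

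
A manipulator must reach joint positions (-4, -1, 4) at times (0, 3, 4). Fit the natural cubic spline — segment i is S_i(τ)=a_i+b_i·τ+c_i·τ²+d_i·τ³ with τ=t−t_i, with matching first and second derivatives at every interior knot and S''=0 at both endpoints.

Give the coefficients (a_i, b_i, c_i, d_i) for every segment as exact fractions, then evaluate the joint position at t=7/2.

Δ: Δ0=1, Δ1=5
row 1: diag=8, rhs=24; c'=1/8, d'=3
back: M1=3
M: M0=0, M1=3, M2=0
seg 0: a=-4, c=M0/2=0, d=(M1−M0)/(6·3)=1/6, b=Δ0−h0·(2M0+M1)/6=-1/2
seg 1: a=-1, c=M1/2=3/2, d=(M2−M1)/(6·1)=-1/2, b=Δ1−h1·(2M1+M2)/6=4
t_q=7/2 → seg 1, τ=1/2; S=-1+4·τ+3/2·τ²+-1/2·τ³=21/16

  seg 0: a=-4 b=-1/2 c=0 d=1/6
  seg 1: a=-1 b=4 c=3/2 d=-1/2
S(7/2) = 21/16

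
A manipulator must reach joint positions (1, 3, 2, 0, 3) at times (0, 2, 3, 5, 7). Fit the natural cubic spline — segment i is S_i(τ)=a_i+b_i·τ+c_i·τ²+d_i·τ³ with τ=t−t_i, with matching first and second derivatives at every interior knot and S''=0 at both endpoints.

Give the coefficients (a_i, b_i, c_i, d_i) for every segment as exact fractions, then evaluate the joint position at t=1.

Δ: Δ0=1, Δ1=-1, Δ2=-1, Δ3=3/2
row 1: diag=6, rhs=-12; c'=1/6, d'=-2
row 2: denom=6−1·1/6=35/6; d'=(0−1·-2)/(35/6)=12/35
row 3: denom=8−2·12/35=256/35; d'=(15−2·12/35)/(256/35)=501/256
back: M3=501/256
back: M2=12/35−12/35·501/256=-21/64
back: M1=-2−1/6·-21/64=-249/128
M: M0=0, M1=-249/128, M2=-21/64, M3=501/256, M4=0
seg 0: a=1, c=M0/2=0, d=(M1−M0)/(6·2)=-83/512, b=Δ0−h0·(2M0+M1)/6=211/128
seg 1: a=3, c=M1/2=-249/256, d=(M2−M1)/(6·1)=69/256, b=Δ1−h1·(2M1+M2)/6=-19/64
seg 2: a=2, c=M2/2=-21/128, d=(M3−M2)/(6·2)=195/1024, b=Δ2−h2·(2M2+M3)/6=-367/256
seg 3: a=0, c=M3/2=501/512, d=(M4−M3)/(6·2)=-167/1024, b=Δ3−h3·(2M3+M4)/6=25/128
t_q=1 → seg 0, τ=1; S=1+211/128·τ+0·τ²+-83/512·τ³=1273/512

  seg 0: a=1 b=211/128 c=0 d=-83/512
  seg 1: a=3 b=-19/64 c=-249/256 d=69/256
  seg 2: a=2 b=-367/256 c=-21/128 d=195/1024
  seg 3: a=0 b=25/128 c=501/512 d=-167/1024
S(1) = 1273/512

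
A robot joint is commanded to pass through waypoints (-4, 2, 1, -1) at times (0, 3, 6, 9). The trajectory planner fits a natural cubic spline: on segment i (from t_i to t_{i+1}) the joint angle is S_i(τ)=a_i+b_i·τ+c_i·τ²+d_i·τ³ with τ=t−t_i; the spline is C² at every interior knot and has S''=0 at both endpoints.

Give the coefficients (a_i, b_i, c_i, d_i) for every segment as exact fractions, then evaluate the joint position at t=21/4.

Δ: Δ0=2, Δ1=-1/3, Δ2=-2/3
row 1: diag=12, rhs=-14; c'=1/4, d'=-7/6
row 2: denom=12−3·1/4=45/4; d'=(-2−3·-7/6)/(45/4)=2/15
back: M2=2/15
back: M1=-7/6−1/4·2/15=-6/5
M: M0=0, M1=-6/5, M2=2/15, M3=0
seg 0: a=-4, c=M0/2=0, d=(M1−M0)/(6·3)=-1/15, b=Δ0−h0·(2M0+M1)/6=13/5
seg 1: a=2, c=M1/2=-3/5, d=(M2−M1)/(6·3)=2/27, b=Δ1−h1·(2M1+M2)/6=4/5
seg 2: a=1, c=M2/2=1/15, d=(M3−M2)/(6·3)=-1/135, b=Δ2−h2·(2M2+M3)/6=-4/5
t_q=21/4 → seg 1, τ=9/4; S=2+4/5·τ+-3/5·τ²+2/27·τ³=257/160

  seg 0: a=-4 b=13/5 c=0 d=-1/15
  seg 1: a=2 b=4/5 c=-3/5 d=2/27
  seg 2: a=1 b=-4/5 c=1/15 d=-1/135
S(21/4) = 257/160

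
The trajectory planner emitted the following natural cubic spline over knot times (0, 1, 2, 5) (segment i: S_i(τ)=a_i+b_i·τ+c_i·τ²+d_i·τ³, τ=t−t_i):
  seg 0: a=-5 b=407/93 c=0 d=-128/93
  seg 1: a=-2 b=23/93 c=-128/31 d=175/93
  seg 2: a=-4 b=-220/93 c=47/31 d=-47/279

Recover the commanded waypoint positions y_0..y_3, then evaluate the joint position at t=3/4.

y_0 = S_0(0) = a_0 = -5
y_1 = S_1(0) = a_1 = -2
y_2 = S_2(0) = a_2 = -4
y_3 = S_2(3) = -2
t_q=3/4 is in segment 0 (τ=3/4); S_0(τ)=-285/124

y_0=-5 y_1=-2 y_2=-4 y_3=-2
S(3/4) = -285/124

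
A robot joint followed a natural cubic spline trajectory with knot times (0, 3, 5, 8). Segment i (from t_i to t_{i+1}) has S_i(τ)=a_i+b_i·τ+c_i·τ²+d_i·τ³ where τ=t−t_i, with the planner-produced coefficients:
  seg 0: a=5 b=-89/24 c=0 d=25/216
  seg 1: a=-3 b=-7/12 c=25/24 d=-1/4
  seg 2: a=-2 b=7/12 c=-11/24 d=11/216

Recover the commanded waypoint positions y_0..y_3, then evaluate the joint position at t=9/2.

y_0 = S_0(0) = a_0 = 5
y_1 = S_1(0) = a_1 = -3
y_2 = S_2(0) = a_2 = -2
y_3 = S_2(3) = -3
t_q=9/2 is in segment 1 (τ=3/2); S_1(τ)=-19/8

y_0=5 y_1=-3 y_2=-2 y_3=-3
S(9/2) = -19/8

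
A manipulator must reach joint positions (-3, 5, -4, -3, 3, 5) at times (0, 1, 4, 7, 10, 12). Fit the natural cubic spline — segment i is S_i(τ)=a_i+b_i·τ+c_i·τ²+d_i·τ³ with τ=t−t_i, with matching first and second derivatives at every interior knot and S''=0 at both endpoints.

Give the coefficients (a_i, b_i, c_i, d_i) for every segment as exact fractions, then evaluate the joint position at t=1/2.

  seg 0: a=-3 b=28697/2979 c=0 d=-4865/2979
  seg 1: a=5 b=14102/2979 c=-4865/993 d=20746/26811
  seg 2: a=-4 b=-11230/2979 c=6151/2979 d=-6230/26811
  seg 3: a=-3 b=6986/2979 c=-79/2979 d=-791/26811
  seg 4: a=3 b=4139/2979 c=-290/993 d=145/2979
S(1/2) = 12809/7944

Δ: Δ0=8, Δ1=-3, Δ2=1/3, Δ3=2, Δ4=1
row 1: diag=8, rhs=-66; c'=3/8, d'=-33/4
row 2: denom=12−3·3/8=87/8; d'=(20−3·-33/4)/(87/8)=358/87
row 3: denom=12−3·8/29=324/29; d'=(10−3·358/87)/(324/29)=-17/81
row 4: denom=10−3·29/108=331/36; d'=(-6−3·-17/81)/(331/36)=-580/993
back: M4=-580/993
back: M3=-17/81−29/108·-580/993=-158/2979
back: M2=358/87−8/29·-158/2979=12302/2979
back: M1=-33/4−3/8·12302/2979=-9730/993
M: M0=0, M1=-9730/993, M2=12302/2979, M3=-158/2979, M4=-580/993, M5=0
seg 0: a=-3, c=M0/2=0, d=(M1−M0)/(6·1)=-4865/2979, b=Δ0−h0·(2M0+M1)/6=28697/2979
seg 1: a=5, c=M1/2=-4865/993, d=(M2−M1)/(6·3)=20746/26811, b=Δ1−h1·(2M1+M2)/6=14102/2979
seg 2: a=-4, c=M2/2=6151/2979, d=(M3−M2)/(6·3)=-6230/26811, b=Δ2−h2·(2M2+M3)/6=-11230/2979
seg 3: a=-3, c=M3/2=-79/2979, d=(M4−M3)/(6·3)=-791/26811, b=Δ3−h3·(2M3+M4)/6=6986/2979
seg 4: a=3, c=M4/2=-290/993, d=(M5−M4)/(6·2)=145/2979, b=Δ4−h4·(2M4+M5)/6=4139/2979
t_q=1/2 → seg 0, τ=1/2; S=-3+28697/2979·τ+0·τ²+-4865/2979·τ³=12809/7944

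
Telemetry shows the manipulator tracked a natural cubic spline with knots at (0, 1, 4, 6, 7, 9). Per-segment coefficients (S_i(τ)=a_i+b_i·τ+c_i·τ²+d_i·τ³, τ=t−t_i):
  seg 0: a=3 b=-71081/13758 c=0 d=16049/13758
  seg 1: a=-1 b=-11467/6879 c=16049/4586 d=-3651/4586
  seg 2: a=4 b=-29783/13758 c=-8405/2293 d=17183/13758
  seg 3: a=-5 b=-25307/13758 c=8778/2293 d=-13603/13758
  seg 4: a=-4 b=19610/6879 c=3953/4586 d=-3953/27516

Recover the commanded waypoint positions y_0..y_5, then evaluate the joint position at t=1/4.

y_0 = S_0(0) = a_0 = 3
y_1 = S_1(0) = a_1 = -1
y_2 = S_2(0) = a_2 = 4
y_3 = S_3(0) = a_3 = -5
y_4 = S_4(0) = a_4 = -4
y_5 = S_4(2) = 4
t_q=1/4 is in segment 0 (τ=1/4); S_0(τ)=506763/293504

y_0=3 y_1=-1 y_2=4 y_3=-5 y_4=-4 y_5=4
S(1/4) = 506763/293504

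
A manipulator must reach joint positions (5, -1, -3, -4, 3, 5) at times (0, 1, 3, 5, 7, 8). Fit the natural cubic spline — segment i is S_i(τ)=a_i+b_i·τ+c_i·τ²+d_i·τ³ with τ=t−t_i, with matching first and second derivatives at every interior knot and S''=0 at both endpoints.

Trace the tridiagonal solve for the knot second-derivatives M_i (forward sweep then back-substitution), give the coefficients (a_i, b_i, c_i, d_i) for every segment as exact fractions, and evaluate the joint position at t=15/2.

  seg 0: a=5 b=-1557/224 c=0 d=213/224
  seg 1: a=-1 b=-459/112 c=639/224 d=-73/112
  seg 2: a=-3 b=-57/112 c=-237/224 d=17/32
  seg 3: a=-4 b=183/112 c=477/224 d=-67/112
  seg 4: a=3 b=333/112 c=-327/224 d=109/224
S(15/2) = 7495/1792

Δ: Δ0=-6, Δ1=-1, Δ2=-1/2, Δ3=7/2, Δ4=2
row 1: diag=6, rhs=30; c'=1/3, d'=5
row 2: denom=8−2·1/3=22/3; d'=(3−2·5)/(22/3)=-21/22
row 3: denom=8−2·3/11=82/11; d'=(24−2·-21/22)/(82/11)=285/82
row 4: denom=6−2·11/41=224/41; d'=(-9−2·285/82)/(224/41)=-327/112
back: M4=-327/112
back: M3=285/82−11/41·-327/112=477/112
back: M2=-21/22−3/11·477/112=-237/112
back: M1=5−1/3·-237/112=639/112
M: M0=0, M1=639/112, M2=-237/112, M3=477/112, M4=-327/112, M5=0
seg 0: a=5, c=M0/2=0, d=(M1−M0)/(6·1)=213/224, b=Δ0−h0·(2M0+M1)/6=-1557/224
seg 1: a=-1, c=M1/2=639/224, d=(M2−M1)/(6·2)=-73/112, b=Δ1−h1·(2M1+M2)/6=-459/112
seg 2: a=-3, c=M2/2=-237/224, d=(M3−M2)/(6·2)=17/32, b=Δ2−h2·(2M2+M3)/6=-57/112
seg 3: a=-4, c=M3/2=477/224, d=(M4−M3)/(6·2)=-67/112, b=Δ3−h3·(2M3+M4)/6=183/112
seg 4: a=3, c=M4/2=-327/224, d=(M5−M4)/(6·1)=109/224, b=Δ4−h4·(2M4+M5)/6=333/112
t_q=15/2 → seg 4, τ=1/2; S=3+333/112·τ+-327/224·τ²+109/224·τ³=7495/1792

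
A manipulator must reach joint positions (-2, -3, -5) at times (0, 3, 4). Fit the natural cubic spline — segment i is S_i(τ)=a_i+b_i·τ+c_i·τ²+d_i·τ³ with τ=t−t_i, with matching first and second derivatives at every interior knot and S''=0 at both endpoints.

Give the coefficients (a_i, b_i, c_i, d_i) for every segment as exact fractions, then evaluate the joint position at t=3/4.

Δ: Δ0=-1/3, Δ1=-2
row 1: diag=8, rhs=-10; c'=1/8, d'=-5/4
back: M1=-5/4
M: M0=0, M1=-5/4, M2=0
seg 0: a=-2, c=M0/2=0, d=(M1−M0)/(6·3)=-5/72, b=Δ0−h0·(2M0+M1)/6=7/24
seg 1: a=-3, c=M1/2=-5/8, d=(M2−M1)/(6·1)=5/24, b=Δ1−h1·(2M1+M2)/6=-19/12
t_q=3/4 → seg 0, τ=3/4; S=-2+7/24·τ+0·τ²+-5/72·τ³=-927/512

  seg 0: a=-2 b=7/24 c=0 d=-5/72
  seg 1: a=-3 b=-19/12 c=-5/8 d=5/24
S(3/4) = -927/512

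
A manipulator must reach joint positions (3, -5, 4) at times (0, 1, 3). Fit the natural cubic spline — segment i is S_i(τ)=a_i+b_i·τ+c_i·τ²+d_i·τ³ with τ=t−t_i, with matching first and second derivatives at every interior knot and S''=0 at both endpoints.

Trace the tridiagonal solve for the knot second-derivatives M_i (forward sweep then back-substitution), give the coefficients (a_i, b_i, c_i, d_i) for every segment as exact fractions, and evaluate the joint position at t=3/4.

Δ: Δ0=-8, Δ1=9/2
row 1: diag=6, rhs=75; c'=1/3, d'=25/2
back: M1=25/2
M: M0=0, M1=25/2, M2=0
seg 0: a=3, c=M0/2=0, d=(M1−M0)/(6·1)=25/12, b=Δ0−h0·(2M0+M1)/6=-121/12
seg 1: a=-5, c=M1/2=25/4, d=(M2−M1)/(6·2)=-25/24, b=Δ1−h1·(2M1+M2)/6=-23/6
t_q=3/4 → seg 0, τ=3/4; S=3+-121/12·τ+0·τ²+25/12·τ³=-943/256

  seg 0: a=3 b=-121/12 c=0 d=25/12
  seg 1: a=-5 b=-23/6 c=25/4 d=-25/24
S(3/4) = -943/256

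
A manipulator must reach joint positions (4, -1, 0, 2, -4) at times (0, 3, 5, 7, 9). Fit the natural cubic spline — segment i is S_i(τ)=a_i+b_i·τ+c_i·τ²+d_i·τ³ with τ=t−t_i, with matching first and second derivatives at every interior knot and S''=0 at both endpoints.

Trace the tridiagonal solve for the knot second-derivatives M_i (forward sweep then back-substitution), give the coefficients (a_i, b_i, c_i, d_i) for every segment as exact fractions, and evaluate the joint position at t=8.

  seg 0: a=4 b=-1897/852 c=0 d=53/852
  seg 1: a=-1 b=-233/426 c=159/284 d=-31/1704
  seg 2: a=0 b=314/213 c=32/71 d=-293/852
  seg 3: a=2 b=-181/213 c=-229/142 d=229/852
S(8) = -55/284

Δ: Δ0=-5/3, Δ1=1/2, Δ2=1, Δ3=-3
row 1: diag=10, rhs=13; c'=1/5, d'=13/10
row 2: denom=8−2·1/5=38/5; d'=(3−2·13/10)/(38/5)=1/19
row 3: denom=8−2·5/19=142/19; d'=(-24−2·1/19)/(142/19)=-229/71
back: M3=-229/71
back: M2=1/19−5/19·-229/71=64/71
back: M1=13/10−1/5·64/71=159/142
M: M0=0, M1=159/142, M2=64/71, M3=-229/71, M4=0
seg 0: a=4, c=M0/2=0, d=(M1−M0)/(6·3)=53/852, b=Δ0−h0·(2M0+M1)/6=-1897/852
seg 1: a=-1, c=M1/2=159/284, d=(M2−M1)/(6·2)=-31/1704, b=Δ1−h1·(2M1+M2)/6=-233/426
seg 2: a=0, c=M2/2=32/71, d=(M3−M2)/(6·2)=-293/852, b=Δ2−h2·(2M2+M3)/6=314/213
seg 3: a=2, c=M3/2=-229/142, d=(M4−M3)/(6·2)=229/852, b=Δ3−h3·(2M3+M4)/6=-181/213
t_q=8 → seg 3, τ=1; S=2+-181/213·τ+-229/142·τ²+229/852·τ³=-55/284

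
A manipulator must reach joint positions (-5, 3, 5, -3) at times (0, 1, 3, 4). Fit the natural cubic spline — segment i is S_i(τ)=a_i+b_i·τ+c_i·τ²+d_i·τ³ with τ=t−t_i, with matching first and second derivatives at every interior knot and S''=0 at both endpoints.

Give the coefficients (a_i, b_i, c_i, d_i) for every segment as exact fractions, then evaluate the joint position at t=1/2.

Δ: Δ0=8, Δ1=1, Δ2=-8
row 1: diag=6, rhs=-42; c'=1/3, d'=-7
row 2: denom=6−2·1/3=16/3; d'=(-54−2·-7)/(16/3)=-15/2
back: M2=-15/2
back: M1=-7−1/3·-15/2=-9/2
M: M0=0, M1=-9/2, M2=-15/2, M3=0
seg 0: a=-5, c=M0/2=0, d=(M1−M0)/(6·1)=-3/4, b=Δ0−h0·(2M0+M1)/6=35/4
seg 1: a=3, c=M1/2=-9/4, d=(M2−M1)/(6·2)=-1/4, b=Δ1−h1·(2M1+M2)/6=13/2
seg 2: a=5, c=M2/2=-15/4, d=(M3−M2)/(6·1)=5/4, b=Δ2−h2·(2M2+M3)/6=-11/2
t_q=1/2 → seg 0, τ=1/2; S=-5+35/4·τ+0·τ²+-3/4·τ³=-23/32

  seg 0: a=-5 b=35/4 c=0 d=-3/4
  seg 1: a=3 b=13/2 c=-9/4 d=-1/4
  seg 2: a=5 b=-11/2 c=-15/4 d=5/4
S(1/2) = -23/32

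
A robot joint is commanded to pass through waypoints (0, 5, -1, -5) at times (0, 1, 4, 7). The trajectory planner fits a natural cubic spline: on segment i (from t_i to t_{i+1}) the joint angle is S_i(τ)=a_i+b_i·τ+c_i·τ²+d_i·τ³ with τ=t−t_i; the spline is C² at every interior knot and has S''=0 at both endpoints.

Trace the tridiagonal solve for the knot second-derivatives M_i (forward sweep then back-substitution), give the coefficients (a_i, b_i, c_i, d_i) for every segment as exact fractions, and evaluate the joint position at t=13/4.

  seg 0: a=0 b=521/87 c=0 d=-86/87
  seg 1: a=5 b=263/87 c=-86/29 d=337/783
  seg 2: a=-1 b=-274/87 c=79/87 d=-79/783
S(13/4) = 3139/1856

Δ: Δ0=5, Δ1=-2, Δ2=-4/3
row 1: diag=8, rhs=-42; c'=3/8, d'=-21/4
row 2: denom=12−3·3/8=87/8; d'=(4−3·-21/4)/(87/8)=158/87
back: M2=158/87
back: M1=-21/4−3/8·158/87=-172/29
M: M0=0, M1=-172/29, M2=158/87, M3=0
seg 0: a=0, c=M0/2=0, d=(M1−M0)/(6·1)=-86/87, b=Δ0−h0·(2M0+M1)/6=521/87
seg 1: a=5, c=M1/2=-86/29, d=(M2−M1)/(6·3)=337/783, b=Δ1−h1·(2M1+M2)/6=263/87
seg 2: a=-1, c=M2/2=79/87, d=(M3−M2)/(6·3)=-79/783, b=Δ2−h2·(2M2+M3)/6=-274/87
t_q=13/4 → seg 1, τ=9/4; S=5+263/87·τ+-86/29·τ²+337/783·τ³=3139/1856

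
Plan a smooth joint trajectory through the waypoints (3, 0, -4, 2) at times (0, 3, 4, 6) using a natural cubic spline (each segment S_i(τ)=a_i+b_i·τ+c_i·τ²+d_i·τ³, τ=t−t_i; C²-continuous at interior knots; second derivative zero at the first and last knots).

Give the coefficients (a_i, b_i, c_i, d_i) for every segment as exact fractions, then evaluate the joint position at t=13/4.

Δ: Δ0=-1, Δ1=-4, Δ2=3
row 1: diag=8, rhs=-18; c'=1/8, d'=-9/4
row 2: denom=6−1·1/8=47/8; d'=(42−1·-9/4)/(47/8)=354/47
back: M2=354/47
back: M1=-9/4−1/8·354/47=-150/47
M: M0=0, M1=-150/47, M2=354/47, M3=0
seg 0: a=3, c=M0/2=0, d=(M1−M0)/(6·3)=-25/141, b=Δ0−h0·(2M0+M1)/6=28/47
seg 1: a=0, c=M1/2=-75/47, d=(M2−M1)/(6·1)=84/47, b=Δ1−h1·(2M1+M2)/6=-197/47
seg 2: a=-4, c=M2/2=177/47, d=(M3−M2)/(6·2)=-59/94, b=Δ2−h2·(2M2+M3)/6=-95/47
t_q=13/4 → seg 1, τ=1/4; S=0+-197/47·τ+-75/47·τ²+84/47·τ³=-421/376

  seg 0: a=3 b=28/47 c=0 d=-25/141
  seg 1: a=0 b=-197/47 c=-75/47 d=84/47
  seg 2: a=-4 b=-95/47 c=177/47 d=-59/94
S(13/4) = -421/376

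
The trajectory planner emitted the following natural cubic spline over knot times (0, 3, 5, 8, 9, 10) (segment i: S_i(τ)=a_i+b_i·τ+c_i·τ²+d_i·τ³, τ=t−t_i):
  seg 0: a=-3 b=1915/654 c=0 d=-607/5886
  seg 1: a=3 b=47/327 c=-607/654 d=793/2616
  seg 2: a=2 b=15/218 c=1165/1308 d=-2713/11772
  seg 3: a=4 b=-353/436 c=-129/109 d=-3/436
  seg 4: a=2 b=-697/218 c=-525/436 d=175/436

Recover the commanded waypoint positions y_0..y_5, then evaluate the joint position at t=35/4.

y_0=-3 y_1=3 y_2=2 y_3=4 y_4=2 y_5=-2
S(35/4) = 76015/27904

y_0 = S_0(0) = a_0 = -3
y_1 = S_1(0) = a_1 = 3
y_2 = S_2(0) = a_2 = 2
y_3 = S_3(0) = a_3 = 4
y_4 = S_4(0) = a_4 = 2
y_5 = S_4(1) = -2
t_q=35/4 is in segment 3 (τ=3/4); S_3(τ)=76015/27904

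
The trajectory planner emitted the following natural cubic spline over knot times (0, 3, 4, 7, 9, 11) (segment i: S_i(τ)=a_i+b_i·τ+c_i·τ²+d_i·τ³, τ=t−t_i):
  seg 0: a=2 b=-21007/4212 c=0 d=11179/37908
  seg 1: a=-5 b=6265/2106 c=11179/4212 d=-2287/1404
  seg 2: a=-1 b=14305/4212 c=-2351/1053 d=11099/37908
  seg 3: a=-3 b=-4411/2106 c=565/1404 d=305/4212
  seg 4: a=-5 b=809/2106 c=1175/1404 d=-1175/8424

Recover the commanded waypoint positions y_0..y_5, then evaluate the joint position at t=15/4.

y_0=2 y_1=-5 y_2=-1 y_3=-3 y_4=-5 y_5=-2
S(15/4) = -176401/89856

y_0 = S_0(0) = a_0 = 2
y_1 = S_1(0) = a_1 = -5
y_2 = S_2(0) = a_2 = -1
y_3 = S_3(0) = a_3 = -3
y_4 = S_4(0) = a_4 = -5
y_5 = S_4(2) = -2
t_q=15/4 is in segment 1 (τ=3/4); S_1(τ)=-176401/89856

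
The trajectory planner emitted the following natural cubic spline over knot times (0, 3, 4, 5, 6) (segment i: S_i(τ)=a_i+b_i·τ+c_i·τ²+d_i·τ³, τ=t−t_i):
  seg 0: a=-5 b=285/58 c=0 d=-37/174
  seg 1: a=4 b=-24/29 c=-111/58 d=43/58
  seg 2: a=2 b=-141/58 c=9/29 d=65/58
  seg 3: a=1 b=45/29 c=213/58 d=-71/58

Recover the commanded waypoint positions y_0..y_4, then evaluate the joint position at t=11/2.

y_0=-5 y_1=4 y_2=2 y_3=1 y_4=5
S(11/2) = 1179/464

y_0 = S_0(0) = a_0 = -5
y_1 = S_1(0) = a_1 = 4
y_2 = S_2(0) = a_2 = 2
y_3 = S_3(0) = a_3 = 1
y_4 = S_3(1) = 5
t_q=11/2 is in segment 3 (τ=1/2); S_3(τ)=1179/464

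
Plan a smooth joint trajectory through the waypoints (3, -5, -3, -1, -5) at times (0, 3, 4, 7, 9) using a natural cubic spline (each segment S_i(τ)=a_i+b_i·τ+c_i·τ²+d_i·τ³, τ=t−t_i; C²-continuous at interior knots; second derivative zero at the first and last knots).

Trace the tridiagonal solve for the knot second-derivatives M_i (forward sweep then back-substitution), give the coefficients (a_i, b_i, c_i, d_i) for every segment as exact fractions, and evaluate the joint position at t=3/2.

Δ: Δ0=-8/3, Δ1=2, Δ2=2/3, Δ3=-2
row 1: diag=8, rhs=28; c'=1/8, d'=7/2
row 2: denom=8−1·1/8=63/8; d'=(-8−1·7/2)/(63/8)=-92/63
row 3: denom=10−3·8/21=62/7; d'=(-16−3·-92/63)/(62/7)=-122/93
back: M3=-122/93
back: M2=-92/63−8/21·-122/93=-268/279
back: M1=7/2−1/8·-268/279=1010/279
M: M0=0, M1=1010/279, M2=-268/279, M3=-122/93, M4=0
seg 0: a=3, c=M0/2=0, d=(M1−M0)/(6·3)=505/2511, b=Δ0−h0·(2M0+M1)/6=-1249/279
seg 1: a=-5, c=M1/2=505/279, d=(M2−M1)/(6·1)=-71/93, b=Δ1−h1·(2M1+M2)/6=266/279
seg 2: a=-3, c=M2/2=-134/279, d=(M3−M2)/(6·3)=-49/2511, b=Δ2−h2·(2M2+M3)/6=637/279
seg 3: a=-1, c=M3/2=-61/93, d=(M4−M3)/(6·2)=61/558, b=Δ3−h3·(2M3+M4)/6=-314/279
t_q=3/2 → seg 0, τ=3/2; S=3+-1249/279·τ+0·τ²+505/2511·τ³=-753/248

  seg 0: a=3 b=-1249/279 c=0 d=505/2511
  seg 1: a=-5 b=266/279 c=505/279 d=-71/93
  seg 2: a=-3 b=637/279 c=-134/279 d=-49/2511
  seg 3: a=-1 b=-314/279 c=-61/93 d=61/558
S(3/2) = -753/248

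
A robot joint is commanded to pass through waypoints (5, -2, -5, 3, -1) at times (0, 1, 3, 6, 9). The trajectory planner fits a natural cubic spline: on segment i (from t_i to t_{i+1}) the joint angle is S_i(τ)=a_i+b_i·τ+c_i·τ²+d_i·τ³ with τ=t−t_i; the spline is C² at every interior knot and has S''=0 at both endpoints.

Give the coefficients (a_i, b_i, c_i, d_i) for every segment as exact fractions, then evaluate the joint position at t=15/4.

  seg 0: a=5 b=-9625/1236 c=0 d=973/1236
  seg 1: a=-2 b=-3353/618 c=973/412 d=-493/2472
  seg 2: a=-5 b=503/309 c=120/103 d=-253/927
  seg 3: a=3 b=386/309 c=-133/103 d=133/927
S(15/4) = -21351/6592

Δ: Δ0=-7, Δ1=-3/2, Δ2=8/3, Δ3=-4/3
row 1: diag=6, rhs=33; c'=1/3, d'=11/2
row 2: denom=10−2·1/3=28/3; d'=(25−2·11/2)/(28/3)=3/2
row 3: denom=12−3·9/28=309/28; d'=(-24−3·3/2)/(309/28)=-266/103
back: M3=-266/103
back: M2=3/2−9/28·-266/103=240/103
back: M1=11/2−1/3·240/103=973/206
M: M0=0, M1=973/206, M2=240/103, M3=-266/103, M4=0
seg 0: a=5, c=M0/2=0, d=(M1−M0)/(6·1)=973/1236, b=Δ0−h0·(2M0+M1)/6=-9625/1236
seg 1: a=-2, c=M1/2=973/412, d=(M2−M1)/(6·2)=-493/2472, b=Δ1−h1·(2M1+M2)/6=-3353/618
seg 2: a=-5, c=M2/2=120/103, d=(M3−M2)/(6·3)=-253/927, b=Δ2−h2·(2M2+M3)/6=503/309
seg 3: a=3, c=M3/2=-133/103, d=(M4−M3)/(6·3)=133/927, b=Δ3−h3·(2M3+M4)/6=386/309
t_q=15/4 → seg 2, τ=3/4; S=-5+503/309·τ+120/103·τ²+-253/927·τ³=-21351/6592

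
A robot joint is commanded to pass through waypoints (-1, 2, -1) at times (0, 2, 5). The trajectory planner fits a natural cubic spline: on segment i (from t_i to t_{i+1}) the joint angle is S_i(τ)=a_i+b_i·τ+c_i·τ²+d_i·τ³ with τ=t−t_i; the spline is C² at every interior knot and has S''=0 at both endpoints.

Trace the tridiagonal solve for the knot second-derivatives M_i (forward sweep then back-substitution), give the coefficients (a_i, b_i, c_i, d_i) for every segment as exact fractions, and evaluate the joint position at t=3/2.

Δ: Δ0=3/2, Δ1=-1
row 1: diag=10, rhs=-15; c'=3/10, d'=-3/2
back: M1=-3/2
M: M0=0, M1=-3/2, M2=0
seg 0: a=-1, c=M0/2=0, d=(M1−M0)/(6·2)=-1/8, b=Δ0−h0·(2M0+M1)/6=2
seg 1: a=2, c=M1/2=-3/4, d=(M2−M1)/(6·3)=1/12, b=Δ1−h1·(2M1+M2)/6=1/2
t_q=3/2 → seg 0, τ=3/2; S=-1+2·τ+0·τ²+-1/8·τ³=101/64

  seg 0: a=-1 b=2 c=0 d=-1/8
  seg 1: a=2 b=1/2 c=-3/4 d=1/12
S(3/2) = 101/64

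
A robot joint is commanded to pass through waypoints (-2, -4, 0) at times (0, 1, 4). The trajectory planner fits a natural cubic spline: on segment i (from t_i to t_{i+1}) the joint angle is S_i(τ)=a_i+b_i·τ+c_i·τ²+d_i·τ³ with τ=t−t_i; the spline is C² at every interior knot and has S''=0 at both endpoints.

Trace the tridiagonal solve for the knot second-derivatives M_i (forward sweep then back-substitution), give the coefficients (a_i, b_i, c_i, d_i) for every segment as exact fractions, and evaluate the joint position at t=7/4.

  seg 0: a=-2 b=-29/12 c=0 d=5/12
  seg 1: a=-4 b=-7/6 c=5/4 d=-5/36
S(7/4) = -1083/256

Δ: Δ0=-2, Δ1=4/3
row 1: diag=8, rhs=20; c'=3/8, d'=5/2
back: M1=5/2
M: M0=0, M1=5/2, M2=0
seg 0: a=-2, c=M0/2=0, d=(M1−M0)/(6·1)=5/12, b=Δ0−h0·(2M0+M1)/6=-29/12
seg 1: a=-4, c=M1/2=5/4, d=(M2−M1)/(6·3)=-5/36, b=Δ1−h1·(2M1+M2)/6=-7/6
t_q=7/4 → seg 1, τ=3/4; S=-4+-7/6·τ+5/4·τ²+-5/36·τ³=-1083/256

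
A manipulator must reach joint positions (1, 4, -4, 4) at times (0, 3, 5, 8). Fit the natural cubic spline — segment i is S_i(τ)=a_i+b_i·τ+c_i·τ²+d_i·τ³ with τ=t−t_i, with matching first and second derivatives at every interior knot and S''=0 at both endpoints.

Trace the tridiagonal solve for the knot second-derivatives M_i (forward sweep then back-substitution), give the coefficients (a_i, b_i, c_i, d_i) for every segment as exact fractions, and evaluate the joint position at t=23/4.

Δ: Δ0=1, Δ1=-4, Δ2=8/3
row 1: diag=10, rhs=-30; c'=1/5, d'=-3
row 2: denom=10−2·1/5=48/5; d'=(40−2·-3)/(48/5)=115/24
back: M2=115/24
back: M1=-3−1/5·115/24=-95/24
M: M0=0, M1=-95/24, M2=115/24, M3=0
seg 0: a=1, c=M0/2=0, d=(M1−M0)/(6·3)=-95/432, b=Δ0−h0·(2M0+M1)/6=143/48
seg 1: a=4, c=M1/2=-95/48, d=(M2−M1)/(6·2)=35/48, b=Δ1−h1·(2M1+M2)/6=-71/24
seg 2: a=-4, c=M2/2=115/48, d=(M3−M2)/(6·3)=-115/432, b=Δ2−h2·(2M2+M3)/6=-17/8
t_q=23/4 → seg 2, τ=3/4; S=-4+-17/8·τ+115/48·τ²+-115/432·τ³=-4463/1024

  seg 0: a=1 b=143/48 c=0 d=-95/432
  seg 1: a=4 b=-71/24 c=-95/48 d=35/48
  seg 2: a=-4 b=-17/8 c=115/48 d=-115/432
S(23/4) = -4463/1024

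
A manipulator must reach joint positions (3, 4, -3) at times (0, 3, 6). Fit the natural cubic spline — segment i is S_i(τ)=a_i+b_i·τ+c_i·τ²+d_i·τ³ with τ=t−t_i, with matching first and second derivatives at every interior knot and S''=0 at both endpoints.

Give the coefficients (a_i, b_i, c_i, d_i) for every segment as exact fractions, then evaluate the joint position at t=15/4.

  seg 0: a=3 b=1 c=0 d=-2/27
  seg 1: a=4 b=-1 c=-2/3 d=2/27
S(15/4) = 93/32

Δ: Δ0=1/3, Δ1=-7/3
row 1: diag=12, rhs=-16; c'=1/4, d'=-4/3
back: M1=-4/3
M: M0=0, M1=-4/3, M2=0
seg 0: a=3, c=M0/2=0, d=(M1−M0)/(6·3)=-2/27, b=Δ0−h0·(2M0+M1)/6=1
seg 1: a=4, c=M1/2=-2/3, d=(M2−M1)/(6·3)=2/27, b=Δ1−h1·(2M1+M2)/6=-1
t_q=15/4 → seg 1, τ=3/4; S=4+-1·τ+-2/3·τ²+2/27·τ³=93/32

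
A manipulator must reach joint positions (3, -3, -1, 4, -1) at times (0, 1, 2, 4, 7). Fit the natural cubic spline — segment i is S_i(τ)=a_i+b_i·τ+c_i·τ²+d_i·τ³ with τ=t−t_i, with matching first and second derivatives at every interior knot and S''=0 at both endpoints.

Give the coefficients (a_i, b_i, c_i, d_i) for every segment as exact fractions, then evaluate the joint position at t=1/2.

Δ: Δ0=-6, Δ1=2, Δ2=5/2, Δ3=-5/3
row 1: diag=4, rhs=48; c'=1/4, d'=12
row 2: denom=6−1·1/4=23/4; d'=(3−1·12)/(23/4)=-36/23
row 3: denom=10−2·8/23=214/23; d'=(-25−2·-36/23)/(214/23)=-503/214
back: M3=-503/214
back: M2=-36/23−8/23·-503/214=-80/107
back: M1=12−1/4·-80/107=1304/107
M: M0=0, M1=1304/107, M2=-80/107, M3=-503/214, M4=0
seg 0: a=3, c=M0/2=0, d=(M1−M0)/(6·1)=652/321, b=Δ0−h0·(2M0+M1)/6=-2578/321
seg 1: a=-3, c=M1/2=652/107, d=(M2−M1)/(6·1)=-692/321, b=Δ1−h1·(2M1+M2)/6=-622/321
seg 2: a=-1, c=M2/2=-40/107, d=(M3−M2)/(6·2)=-343/2568, b=Δ2−h2·(2M2+M3)/6=1214/321
seg 3: a=4, c=M3/2=-503/428, d=(M4−M3)/(6·3)=503/3852, b=Δ3−h3·(2M3+M4)/6=439/642
t_q=1/2 → seg 0, τ=1/2; S=3+-2578/321·τ+0·τ²+652/321·τ³=-163/214

  seg 0: a=3 b=-2578/321 c=0 d=652/321
  seg 1: a=-3 b=-622/321 c=652/107 d=-692/321
  seg 2: a=-1 b=1214/321 c=-40/107 d=-343/2568
  seg 3: a=4 b=439/642 c=-503/428 d=503/3852
S(1/2) = -163/214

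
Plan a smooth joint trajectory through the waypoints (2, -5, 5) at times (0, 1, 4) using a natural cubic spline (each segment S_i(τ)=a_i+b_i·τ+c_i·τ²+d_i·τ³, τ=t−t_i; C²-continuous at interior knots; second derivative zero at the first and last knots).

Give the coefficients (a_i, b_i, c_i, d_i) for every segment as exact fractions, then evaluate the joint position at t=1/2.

  seg 0: a=2 b=-199/24 c=0 d=31/24
  seg 1: a=-5 b=-53/12 c=31/8 d=-31/72
S(1/2) = -127/64

Δ: Δ0=-7, Δ1=10/3
row 1: diag=8, rhs=62; c'=3/8, d'=31/4
back: M1=31/4
M: M0=0, M1=31/4, M2=0
seg 0: a=2, c=M0/2=0, d=(M1−M0)/(6·1)=31/24, b=Δ0−h0·(2M0+M1)/6=-199/24
seg 1: a=-5, c=M1/2=31/8, d=(M2−M1)/(6·3)=-31/72, b=Δ1−h1·(2M1+M2)/6=-53/12
t_q=1/2 → seg 0, τ=1/2; S=2+-199/24·τ+0·τ²+31/24·τ³=-127/64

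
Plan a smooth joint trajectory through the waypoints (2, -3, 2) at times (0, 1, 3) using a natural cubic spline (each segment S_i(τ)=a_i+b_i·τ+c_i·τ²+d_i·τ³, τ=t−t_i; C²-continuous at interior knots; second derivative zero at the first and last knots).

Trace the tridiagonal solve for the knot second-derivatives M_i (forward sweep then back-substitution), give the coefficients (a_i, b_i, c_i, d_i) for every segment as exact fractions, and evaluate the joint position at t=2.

Δ: Δ0=-5, Δ1=5/2
row 1: diag=6, rhs=45; c'=1/3, d'=15/2
back: M1=15/2
M: M0=0, M1=15/2, M2=0
seg 0: a=2, c=M0/2=0, d=(M1−M0)/(6·1)=5/4, b=Δ0−h0·(2M0+M1)/6=-25/4
seg 1: a=-3, c=M1/2=15/4, d=(M2−M1)/(6·2)=-5/8, b=Δ1−h1·(2M1+M2)/6=-5/2
t_q=2 → seg 1, τ=1; S=-3+-5/2·τ+15/4·τ²+-5/8·τ³=-19/8

  seg 0: a=2 b=-25/4 c=0 d=5/4
  seg 1: a=-3 b=-5/2 c=15/4 d=-5/8
S(2) = -19/8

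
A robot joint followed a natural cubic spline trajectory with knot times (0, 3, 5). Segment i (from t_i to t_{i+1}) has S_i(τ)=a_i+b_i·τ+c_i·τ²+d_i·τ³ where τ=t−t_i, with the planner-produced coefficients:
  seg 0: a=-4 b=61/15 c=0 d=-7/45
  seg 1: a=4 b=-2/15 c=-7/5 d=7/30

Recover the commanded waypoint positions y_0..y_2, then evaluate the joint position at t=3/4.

y_0 = S_0(0) = a_0 = -4
y_1 = S_1(0) = a_1 = 4
y_2 = S_1(2) = 0
t_q=3/4 is in segment 0 (τ=3/4); S_0(τ)=-65/64

y_0=-4 y_1=4 y_2=0
S(3/4) = -65/64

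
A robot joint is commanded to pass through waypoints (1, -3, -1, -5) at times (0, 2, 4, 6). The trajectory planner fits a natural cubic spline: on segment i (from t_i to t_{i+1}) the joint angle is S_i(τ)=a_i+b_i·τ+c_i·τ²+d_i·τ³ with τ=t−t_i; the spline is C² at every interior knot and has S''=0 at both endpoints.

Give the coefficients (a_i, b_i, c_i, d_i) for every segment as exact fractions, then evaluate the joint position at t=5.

  seg 0: a=1 b=-3 c=0 d=1/4
  seg 1: a=-3 b=0 c=3/2 d=-1/2
  seg 2: a=-1 b=0 c=-3/2 d=1/4
S(5) = -9/4

Δ: Δ0=-2, Δ1=1, Δ2=-2
row 1: diag=8, rhs=18; c'=1/4, d'=9/4
row 2: denom=8−2·1/4=15/2; d'=(-18−2·9/4)/(15/2)=-3
back: M2=-3
back: M1=9/4−1/4·-3=3
M: M0=0, M1=3, M2=-3, M3=0
seg 0: a=1, c=M0/2=0, d=(M1−M0)/(6·2)=1/4, b=Δ0−h0·(2M0+M1)/6=-3
seg 1: a=-3, c=M1/2=3/2, d=(M2−M1)/(6·2)=-1/2, b=Δ1−h1·(2M1+M2)/6=0
seg 2: a=-1, c=M2/2=-3/2, d=(M3−M2)/(6·2)=1/4, b=Δ2−h2·(2M2+M3)/6=0
t_q=5 → seg 2, τ=1; S=-1+0·τ+-3/2·τ²+1/4·τ³=-9/4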